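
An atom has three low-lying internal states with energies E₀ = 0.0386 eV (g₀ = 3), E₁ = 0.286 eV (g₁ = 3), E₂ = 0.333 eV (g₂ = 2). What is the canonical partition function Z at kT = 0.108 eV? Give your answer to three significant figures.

Eᵢ/kT = 0.35741, 2.6481, 3.0833.
Z = Σ gᵢe^(−Eᵢ/kT) = 3·e^(−0.35741) + 3·e^(−2.6481) + 2·e^(−3.0833) = 2.0985 + 0.21236 + 0.091616 = 2.4025.

Z = 2.40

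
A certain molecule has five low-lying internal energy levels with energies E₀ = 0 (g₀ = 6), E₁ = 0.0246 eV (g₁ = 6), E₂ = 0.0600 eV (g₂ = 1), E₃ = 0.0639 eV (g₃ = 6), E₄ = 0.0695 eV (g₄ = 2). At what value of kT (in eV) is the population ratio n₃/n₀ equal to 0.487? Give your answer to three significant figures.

n₃/n₀ = (g₃/g₀) exp[−(E₃−E₀)/kT] = 0.487.
⇒ (E₃−E₀)/kT = ln((6/6)/0.487) = ln(2.0534) = 0.71950.
kT = 0.0639 eV / 0.71950 = 0.0888 eV.

0.0888 eV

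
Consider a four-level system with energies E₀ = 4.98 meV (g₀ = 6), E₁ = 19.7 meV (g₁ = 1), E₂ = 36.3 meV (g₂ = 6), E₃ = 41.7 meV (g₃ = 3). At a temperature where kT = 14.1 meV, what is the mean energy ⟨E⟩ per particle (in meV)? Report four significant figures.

9.646 meV

Eᵢ/kT = 0.353191, 1.39716, 2.57447, 2.95745.
Z = Σ gᵢe^(−Eᵢ/kT) = 6·e^(−0.353191) + 1·e^(−1.39716) + 6·e^(−2.57447) + 3·e^(−2.95745) = 4.21466 + 0.247298 + 0.457165 + 0.155854 = 5.07498.
⟨E⟩ = Σ Eᵢ gᵢe^(−Eᵢ/kT) / Z = (4.98·4.21466 + 19.7·0.247298 + 36.3·0.457165 + 41.7·0.155854) / 5.07498 = 9.646 meV.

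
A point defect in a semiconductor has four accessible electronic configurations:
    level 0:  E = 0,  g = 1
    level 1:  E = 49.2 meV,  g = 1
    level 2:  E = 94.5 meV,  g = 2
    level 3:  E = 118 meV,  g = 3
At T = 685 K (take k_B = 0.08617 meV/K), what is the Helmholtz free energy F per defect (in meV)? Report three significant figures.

-47.7 meV

k_BT = 0.08617 × 685 K = 59.026 meV.
Eᵢ/kT = 0, 0.83353, 1.6010, 1.9991.
Z = Σ gᵢe^(−Eᵢ/kT) = 1·e^(−0) + 1·e^(−0.83353) + 2·e^(−1.6010) + 3·e^(−1.9991) = 1.0000 + 0.43451 + 0.40339 + 0.40637 = 2.2443.
F = −kT ln Z = −59.026 × ln(2.2443) = −59.026 × 0.80839 = -47.7 meV.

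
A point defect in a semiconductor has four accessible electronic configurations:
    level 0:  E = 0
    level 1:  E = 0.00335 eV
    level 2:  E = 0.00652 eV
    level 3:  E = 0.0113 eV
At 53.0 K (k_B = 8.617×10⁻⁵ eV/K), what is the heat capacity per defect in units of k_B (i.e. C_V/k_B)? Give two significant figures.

0.45

k_BT = 8.617×10⁻⁵ × 53.0 K = 0.004567 eV.
Eᵢ/kT = 0, 0.7335, 1.428, 2.474.
Z = Σ e^(−Eᵢ/kT) = e^(−0) + e^(−0.7335) + e^(−1.428) + e^(−2.474) = 1.000 + 0.4802 + 0.2398 + 0.08425 = 1.804.
⟨E⟩ = 0.002286 eV, ⟨E²⟩ = 0.00001460 eV².
C_V/k_B = (⟨E²⟩ − ⟨E⟩²)/(kT)² = (0.00001460 − 0.000005226)/0.00002086 = 0.45.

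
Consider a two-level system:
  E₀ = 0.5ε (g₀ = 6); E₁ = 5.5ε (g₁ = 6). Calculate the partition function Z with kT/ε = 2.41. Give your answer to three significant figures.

Z = 5.49

Eᵢ/kT = 0.20747, 2.2822.
Z = Σ gᵢe^(−Eᵢ/kT) = 6·e^(−0.20747) + 6·e^(−2.2822) = 4.8758 + 0.61236 = 5.4882.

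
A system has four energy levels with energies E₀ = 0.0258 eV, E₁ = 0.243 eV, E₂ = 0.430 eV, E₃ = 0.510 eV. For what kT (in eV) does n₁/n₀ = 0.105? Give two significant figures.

n₁/n₀ = exp[−(E₁−E₀)/kT] = 0.105.
⇒ (E₁−E₀)/kT = ln(1/0.105) = ln(9.524) = 2.254.
kT = 0.2172 eV / 2.254 = 0.096 eV.

0.096 eV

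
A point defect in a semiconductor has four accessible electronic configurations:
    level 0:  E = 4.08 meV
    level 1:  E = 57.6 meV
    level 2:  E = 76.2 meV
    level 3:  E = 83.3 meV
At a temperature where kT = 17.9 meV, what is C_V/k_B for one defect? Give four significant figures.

Eᵢ/kT = 0.227933, 3.21788, 4.25698, 4.65363.
Z = Σ e^(−Eᵢ/kT) = e^(−0.227933) + e^(−3.21788) + e^(−4.25698) + e^(−4.65363) = 0.796178 + 0.0400399 + 0.0141650 + 0.00952696 = 0.859910.
⟨E⟩ = 8.63773 meV, ⟨E²⟩ = 342.421 meV².
C_V/k_B = (⟨E²⟩ − ⟨E⟩²)/(kT)² = (342.421 − 74.6104)/320.410 = 0.8358.

0.8358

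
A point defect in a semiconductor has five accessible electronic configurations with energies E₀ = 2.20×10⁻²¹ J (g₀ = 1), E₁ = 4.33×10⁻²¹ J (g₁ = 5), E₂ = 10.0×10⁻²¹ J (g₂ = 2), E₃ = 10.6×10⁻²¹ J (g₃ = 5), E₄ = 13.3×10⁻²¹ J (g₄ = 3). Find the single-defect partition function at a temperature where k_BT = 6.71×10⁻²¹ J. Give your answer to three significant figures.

Z = 5.24

Eᵢ/kT = 0.32787, 0.64531, 1.4903, 1.5797, 1.9821.
Z = Σ gᵢe^(−Eᵢ/kT) = 1·e^(−0.32787) + 5·e^(−0.64531) + 2·e^(−1.4903) + 5·e^(−1.5797) + 3·e^(−1.9821) = 0.72046 + 2.6225 + 0.45061 + 1.0302 + 0.41334 = 5.2371.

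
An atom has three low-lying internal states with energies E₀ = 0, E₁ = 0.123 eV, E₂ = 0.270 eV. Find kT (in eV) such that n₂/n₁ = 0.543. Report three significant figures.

n₂/n₁ = exp[−(E₂−E₁)/kT] = 0.543.
⇒ (E₂−E₁)/kT = ln(1/0.543) = ln(1.8416) = 0.61063.
kT = 0.147 eV / 0.61063 = 0.241 eV.

0.241 eV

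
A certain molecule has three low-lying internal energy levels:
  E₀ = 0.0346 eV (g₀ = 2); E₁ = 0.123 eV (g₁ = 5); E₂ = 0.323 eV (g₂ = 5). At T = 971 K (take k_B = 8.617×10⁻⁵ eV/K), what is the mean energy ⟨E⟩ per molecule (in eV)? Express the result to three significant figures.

k_BT = 8.617×10⁻⁵ × 971 K = 0.083671 eV.
Eᵢ/kT = 0.41352, 1.4700, 3.8604.
Z = Σ gᵢe^(−Eᵢ/kT) = 2·e^(−0.41352) + 5·e^(−1.4700) + 5·e^(−3.8604) = 1.3226 + 1.1496 + 0.10530 = 2.5775.
⟨E⟩ = Σ Eᵢ gᵢe^(−Eᵢ/kT) / Z = (0.0346·1.3226 + 0.123·1.1496 + 0.323·0.10530) / 2.5775 = 0.0858 eV.

0.0858 eV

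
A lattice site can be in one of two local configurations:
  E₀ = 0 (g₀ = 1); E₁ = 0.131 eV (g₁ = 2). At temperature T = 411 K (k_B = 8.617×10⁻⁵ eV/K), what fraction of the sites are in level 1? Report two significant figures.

0.047

k_BT = 8.617×10⁻⁵ × 411 K = 0.03542 eV.
Eᵢ/kT = 0, 3.698.
Z = Σ gᵢe^(−Eᵢ/kT) = 1·e^(−0) + 2·e^(−3.698) = 1.000 + 0.04955 = 1.050.
P₁ = g₁ e^(−E₁/kT) / Z = 0.04955/1.050 = 0.047.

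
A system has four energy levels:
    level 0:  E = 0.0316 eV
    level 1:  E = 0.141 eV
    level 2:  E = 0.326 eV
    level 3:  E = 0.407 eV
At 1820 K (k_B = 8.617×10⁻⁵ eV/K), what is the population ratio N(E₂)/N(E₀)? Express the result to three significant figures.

0.153

k_BT = 8.617×10⁻⁵ × 1820 K = 0.15683 eV.
n₂/n₀ = exp[−(E₂−E₀)/kT] = exp(−(0.2944 eV)/(0.15683 eV)) = exp(-1.8772) = 0.153.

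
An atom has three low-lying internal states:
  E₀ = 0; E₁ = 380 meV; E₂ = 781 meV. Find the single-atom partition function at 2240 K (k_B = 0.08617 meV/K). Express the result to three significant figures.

k_BT = 0.08617 × 2240 K = 193.02 meV.
Eᵢ/kT = 0, 1.9687, 4.0462.
Z = Σ e^(−Eᵢ/kT) = e^(−0) + e^(−1.9687) + e^(−4.0462) = 1.0000 + 0.13964 + 0.017489 = 1.1571.

Z = 1.16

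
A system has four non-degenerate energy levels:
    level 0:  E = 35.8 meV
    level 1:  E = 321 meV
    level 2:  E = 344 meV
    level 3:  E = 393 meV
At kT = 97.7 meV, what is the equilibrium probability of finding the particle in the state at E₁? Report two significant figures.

0.048

Eᵢ/kT = 0.3664, 3.286, 3.521, 4.023.
Z = Σ e^(−Eᵢ/kT) = e^(−0.3664) + e^(−3.286) + e^(−3.521) + e^(−4.023) = 0.6932 + 0.03740 + 0.02957 + 0.01790 = 0.7781.
P₁ = e^(−E₁/kT) / Z = 0.03740/0.7781 = 0.048.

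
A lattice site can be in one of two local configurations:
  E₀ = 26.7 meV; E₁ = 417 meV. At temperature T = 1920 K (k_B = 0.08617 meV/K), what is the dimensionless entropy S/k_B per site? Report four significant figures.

0.2940

k_BT = 0.08617 × 1920 K = 165.446 meV.
Eᵢ/kT = 0.161382, 2.52046.
Z = Σ e^(−Eᵢ/kT) = e^(−0.161382) + e^(−2.52046) = 0.850967 + 0.0804226 = 0.931390.
⟨E⟩ = Σ EᵢPᵢ = 60.4012 meV.
S/k_B = ln Z + ⟨E⟩/kT = ln(0.931390) + 60.4012/165.446 = -0.0710772 + 0.365081 = 0.2940.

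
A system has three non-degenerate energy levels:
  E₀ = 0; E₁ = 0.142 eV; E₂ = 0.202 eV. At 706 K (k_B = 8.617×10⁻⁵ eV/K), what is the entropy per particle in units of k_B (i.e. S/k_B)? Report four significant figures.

k_BT = 8.617×10⁻⁵ × 706 K = 0.0608360 eV.
Eᵢ/kT = 0, 2.33414, 3.32040.
Z = Σ e^(−Eᵢ/kT) = e^(−0) + e^(−2.33414) + e^(−3.32040) = 1.00000 + 0.0968938 + 0.0361384 = 1.13303.
⟨E⟩ = Σ EᵢPᵢ = 0.0185863 eV.
S/k_B = ln Z + ⟨E⟩/kT = ln(1.13303) + 0.0185863/0.0608360 = 0.124895 + 0.305515 = 0.4304.

0.4304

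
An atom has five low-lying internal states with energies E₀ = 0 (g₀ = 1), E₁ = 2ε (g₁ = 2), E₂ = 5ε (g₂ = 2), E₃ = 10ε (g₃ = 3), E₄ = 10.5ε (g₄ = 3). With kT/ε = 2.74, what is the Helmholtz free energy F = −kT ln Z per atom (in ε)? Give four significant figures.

Eᵢ/kT = 0, 0.729927, 1.82482, 3.64964, 3.83212.
Z = Σ gᵢe^(−Eᵢ/kT) = 1·e^(−0) + 2·e^(−0.729927) + 2·e^(−1.82482) + 3·e^(−3.64964) + 3·e^(−3.83212) = 1.00000 + 0.963888 + 0.322493 + 0.0780015 + 0.0649909 = 2.42937.
F = −kT ln Z = −2.74 × ln(2.42937) = −2.74 × 0.887632 = -2.432 ε.

-2.432 ε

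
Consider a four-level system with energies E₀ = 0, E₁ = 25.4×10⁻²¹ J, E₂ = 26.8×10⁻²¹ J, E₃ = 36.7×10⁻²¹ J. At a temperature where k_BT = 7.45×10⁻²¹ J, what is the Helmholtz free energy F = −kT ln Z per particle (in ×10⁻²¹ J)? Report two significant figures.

-0.49 ×10⁻²¹ J

Eᵢ/kT = 0, 3.409, 3.597, 4.926.
Z = Σ e^(−Eᵢ/kT) = e^(−0) + e^(−3.409) + e^(−3.597) + e^(−4.926) = 1.000 + 0.03307 + 0.02741 + 0.007255 = 1.068.
F = −kT ln Z = −7.45 × ln(1.068) = −7.45 × 0.06579 = -0.49 ×10⁻²¹ J.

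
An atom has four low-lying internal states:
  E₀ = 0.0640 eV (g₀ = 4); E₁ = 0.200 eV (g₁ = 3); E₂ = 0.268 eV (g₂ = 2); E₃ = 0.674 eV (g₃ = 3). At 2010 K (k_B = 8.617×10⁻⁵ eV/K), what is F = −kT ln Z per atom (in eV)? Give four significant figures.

-0.2484 eV

k_BT = 8.617×10⁻⁵ × 2010 K = 0.173202 eV.
Eᵢ/kT = 0.369511, 1.15472, 1.54733, 3.89141.
Z = Σ gᵢe^(−Eᵢ/kT) = 4·e^(−0.369511) + 3·e^(−1.15472) + 2·e^(−1.54733) + 3·e^(−3.89141) = 2.76429 + 0.945437 + 0.425631 + 0.0612496 = 4.19661.
F = −kT ln Z = −0.173202 × ln(4.19661) = −0.173202 × 1.43428 = -0.2484 eV.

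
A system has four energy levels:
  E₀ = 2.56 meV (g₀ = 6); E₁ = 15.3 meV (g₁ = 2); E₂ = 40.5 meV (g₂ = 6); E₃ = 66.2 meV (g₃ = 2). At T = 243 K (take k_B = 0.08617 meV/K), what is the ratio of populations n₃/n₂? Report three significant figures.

k_BT = 0.08617 × 243 K = 20.939 meV.
n₃/n₂ = (g₃/g₂) exp[−(E₃−E₂)/kT] = (2/6) × exp(−(25.7 meV)/(20.939 meV)) = (2/6) × exp(-1.2274) = 0.0977.

0.0977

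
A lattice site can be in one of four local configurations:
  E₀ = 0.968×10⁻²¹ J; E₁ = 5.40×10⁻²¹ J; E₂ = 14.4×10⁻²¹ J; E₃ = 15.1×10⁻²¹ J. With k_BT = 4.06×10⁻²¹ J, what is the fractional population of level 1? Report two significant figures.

Eᵢ/kT = 0.2384, 1.330, 3.547, 3.719.
Z = Σ e^(−Eᵢ/kT) = e^(−0.2384) + e^(−1.330) + e^(−3.547) + e^(−3.719) = 0.7879 + 0.2645 + 0.02881 + 0.02426 = 1.105.
P₁ = e^(−E₁/kT) / Z = 0.2645/1.105 = 0.24.

0.24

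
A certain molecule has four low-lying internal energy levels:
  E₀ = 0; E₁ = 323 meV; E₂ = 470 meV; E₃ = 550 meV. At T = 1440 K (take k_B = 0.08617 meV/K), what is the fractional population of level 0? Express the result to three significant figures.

0.902

k_BT = 0.08617 × 1440 K = 124.08 meV.
Eᵢ/kT = 0, 2.6032, 3.7879, 4.4326.
Z = Σ e^(−Eᵢ/kT) = e^(−0) + e^(−2.6032) + e^(−3.7879) + e^(−4.4326) = 1.0000 + 0.074036 + 0.022643 + 0.011884 = 1.1086.
P₀ = e^(−E₀/kT) / Z = 1.0000/1.1086 = 0.902.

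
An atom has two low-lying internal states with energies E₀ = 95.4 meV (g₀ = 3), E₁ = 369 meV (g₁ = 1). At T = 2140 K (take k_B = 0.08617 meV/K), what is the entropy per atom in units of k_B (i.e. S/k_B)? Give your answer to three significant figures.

k_BT = 0.08617 × 2140 K = 184.40 meV.
Eᵢ/kT = 0.51735, 2.0011.
Z = Σ gᵢe^(−Eᵢ/kT) = 3·e^(−0.51735) + 1·e^(−2.0011) = 1.7883 + 0.13519 = 1.9235.
⟨E⟩ = Σ EᵢPᵢ = 114.63 meV.
S/k_B = ln Z + ⟨E⟩/kT = ln(1.9235) + 114.63/184.40 = 0.65415 + 0.62164 = 1.28.

1.28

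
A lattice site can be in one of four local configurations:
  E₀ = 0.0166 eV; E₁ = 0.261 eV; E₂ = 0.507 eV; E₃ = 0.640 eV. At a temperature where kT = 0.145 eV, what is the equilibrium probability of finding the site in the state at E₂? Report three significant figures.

Eᵢ/kT = 0.11448, 1.8000, 3.4966, 4.4138.
Z = Σ e^(−Eᵢ/kT) = e^(−0.11448) + e^(−1.8000) + e^(−3.4966) + e^(−4.4138) = 0.89183 + 0.16530 + 0.030300 + 0.012109 = 1.0995.
P₂ = e^(−E₂/kT) / Z = 0.030300/1.0995 = 0.0276.

0.0276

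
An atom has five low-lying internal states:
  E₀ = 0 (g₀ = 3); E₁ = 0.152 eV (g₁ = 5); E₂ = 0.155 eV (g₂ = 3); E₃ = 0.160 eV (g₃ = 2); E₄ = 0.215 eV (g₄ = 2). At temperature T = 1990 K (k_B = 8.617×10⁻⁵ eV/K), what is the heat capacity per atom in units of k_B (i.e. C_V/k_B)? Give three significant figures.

0.221

k_BT = 8.617×10⁻⁵ × 1990 K = 0.17148 eV.
Eᵢ/kT = 0, 0.88640, 0.90390, 0.93305, 1.2538.
Z = Σ gᵢe^(−Eᵢ/kT) = 3·e^(−0) + 5·e^(−0.88640) + 3·e^(−0.90390) + 2·e^(−0.93305) + 2·e^(−1.2538) = 3.0000 + 2.0607 + 1.2150 + 0.78670 + 0.57084 = 7.6332.
⟨E⟩ = 0.098275 eV, ⟨E²⟩ = 0.016157 eV².
C_V/k_B = (⟨E²⟩ − ⟨E⟩²)/(kT)² = (0.016157 − 0.0096580)/0.029405 = 0.221.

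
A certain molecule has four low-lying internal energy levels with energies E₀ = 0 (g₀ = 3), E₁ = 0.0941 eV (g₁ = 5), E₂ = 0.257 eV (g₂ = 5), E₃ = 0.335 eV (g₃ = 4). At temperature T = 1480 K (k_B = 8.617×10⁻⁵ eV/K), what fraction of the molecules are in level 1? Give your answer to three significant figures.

0.377

k_BT = 8.617×10⁻⁵ × 1480 K = 0.12753 eV.
Eᵢ/kT = 0, 0.73787, 2.0152, 2.6268.
Z = Σ gᵢe^(−Eᵢ/kT) = 3·e^(−0) + 5·e^(−0.73787) + 5·e^(−2.0152) + 4·e^(−2.6268) = 3.0000 + 2.3907 + 0.66647 + 0.28924 = 6.3464.
P₁ = g₁ e^(−E₁/kT) / Z = 2.3907/6.3464 = 0.377.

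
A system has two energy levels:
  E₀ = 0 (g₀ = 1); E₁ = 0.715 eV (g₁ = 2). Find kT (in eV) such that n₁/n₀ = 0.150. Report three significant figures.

n₁/n₀ = (g₁/g₀) exp[−(E₁−E₀)/kT] = 0.150.
⇒ (E₁−E₀)/kT = ln((2/1)/0.150) = ln(13.333) = 2.5902.
kT = 0.715 eV / 2.5902 = 0.276 eV.

0.276 eV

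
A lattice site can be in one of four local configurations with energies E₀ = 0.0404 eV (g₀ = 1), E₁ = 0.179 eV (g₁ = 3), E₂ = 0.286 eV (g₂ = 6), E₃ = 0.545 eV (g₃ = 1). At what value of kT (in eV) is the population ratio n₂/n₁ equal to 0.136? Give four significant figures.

n₂/n₁ = (g₂/g₁) exp[−(E₂−E₁)/kT] = 0.136.
⇒ (E₂−E₁)/kT = ln((6/3)/0.136) = ln(14.7059) = 2.68825.
kT = 0.107 eV / 2.68825 = 0.03980 eV.

0.03980 eV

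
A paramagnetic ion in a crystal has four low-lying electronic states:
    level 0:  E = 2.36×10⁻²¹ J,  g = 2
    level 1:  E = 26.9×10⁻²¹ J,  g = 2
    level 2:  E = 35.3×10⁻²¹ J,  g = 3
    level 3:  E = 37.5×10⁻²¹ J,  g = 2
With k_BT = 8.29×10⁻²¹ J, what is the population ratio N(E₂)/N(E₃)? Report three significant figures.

n₂/n₃ = (g₂/g₃) exp[−(E₂−E₃)/kT] = (3/2) × exp(−(-2.2 ×10⁻²¹ J)/(8.29 ×10⁻²¹ J)) = (3/2) × exp(0.26538) = 1.96.

1.96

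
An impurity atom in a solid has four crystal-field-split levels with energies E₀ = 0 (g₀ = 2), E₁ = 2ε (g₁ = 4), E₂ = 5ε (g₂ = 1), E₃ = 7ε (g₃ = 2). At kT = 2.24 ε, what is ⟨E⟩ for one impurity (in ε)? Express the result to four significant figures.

1.155 ε

Eᵢ/kT = 0, 0.892857, 2.23214, 3.12500.
Z = Σ gᵢe^(−Eᵢ/kT) = 2·e^(−0) + 4·e^(−0.892857) + 1·e^(−2.23214) + 2·e^(−3.12500) = 2.00000 + 1.63794 + 0.107299 + 0.0878739 = 3.83311.
⟨E⟩ = Σ Eᵢ gᵢe^(−Eᵢ/kT) / Z = (0·2.00000 + 2·1.63794 + 5·0.107299 + 7·0.0878739) / 3.83311 = 1.155 ε.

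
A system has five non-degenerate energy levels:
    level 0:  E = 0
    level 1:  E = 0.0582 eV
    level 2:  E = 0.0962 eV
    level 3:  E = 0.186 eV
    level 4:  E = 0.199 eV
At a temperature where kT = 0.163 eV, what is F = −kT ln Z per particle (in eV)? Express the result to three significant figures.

Eᵢ/kT = 0, 0.35706, 0.59018, 1.1411, 1.2209.
Z = Σ e^(−Eᵢ/kT) = e^(−0) + e^(−0.35706) + e^(−0.59018) + e^(−1.1411) + e^(−1.2209) = 1.0000 + 0.69973 + 0.55423 + 0.31947 + 0.29496 = 2.8684.
F = −kT ln Z = −0.163 × ln(2.8684) = −0.163 × 1.0538 = -0.172 eV.

-0.172 eV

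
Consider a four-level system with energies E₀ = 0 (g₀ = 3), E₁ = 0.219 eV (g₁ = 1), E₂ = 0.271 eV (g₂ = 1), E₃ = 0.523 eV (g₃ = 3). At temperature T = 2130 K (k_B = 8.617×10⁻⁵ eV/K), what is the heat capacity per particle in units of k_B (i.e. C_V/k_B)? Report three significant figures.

0.528

k_BT = 8.617×10⁻⁵ × 2130 K = 0.18354 eV.
Eᵢ/kT = 0, 1.1932, 1.4765, 2.8495.
Z = Σ gᵢe^(−Eᵢ/kT) = 3·e^(−0) + 1·e^(−1.1932) + 1·e^(−1.4765) + 3·e^(−2.8495) = 3.0000 + 0.30325 + 0.22844 + 0.17362 = 3.7053.
⟨E⟩ = 0.059138 eV, ⟨E²⟩ = 0.021270 eV².
C_V/k_B = (⟨E²⟩ − ⟨E⟩²)/(kT)² = (0.021270 − 0.0034973)/0.033687 = 0.528.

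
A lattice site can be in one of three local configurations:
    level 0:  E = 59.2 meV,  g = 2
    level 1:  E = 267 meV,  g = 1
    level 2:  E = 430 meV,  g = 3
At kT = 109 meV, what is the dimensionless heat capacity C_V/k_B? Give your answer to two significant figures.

Eᵢ/kT = 0.5431, 2.450, 3.945.
Z = Σ gᵢe^(−Eᵢ/kT) = 2·e^(−0.5431) + 1·e^(−2.450) + 3·e^(−3.945) = 1.162 + 0.08629 + 0.05805 = 1.306.
⟨E⟩ = 89.43 meV, ⟨E²⟩ = 16050 meV².
C_V/k_B = (⟨E²⟩ − ⟨E⟩²)/(kT)² = (16050 − 7998)/11880 = 0.68.

0.68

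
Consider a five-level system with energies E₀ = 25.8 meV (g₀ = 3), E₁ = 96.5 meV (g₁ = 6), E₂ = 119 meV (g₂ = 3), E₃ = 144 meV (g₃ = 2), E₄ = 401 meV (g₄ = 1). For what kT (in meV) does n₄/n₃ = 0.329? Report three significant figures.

614 meV

n₄/n₃ = (g₄/g₃) exp[−(E₄−E₃)/kT] = 0.329.
⇒ (E₄−E₃)/kT = ln((1/2)/0.329) = ln(1.5198) = 0.41858.
kT = 257 meV / 0.41858 = 614 meV.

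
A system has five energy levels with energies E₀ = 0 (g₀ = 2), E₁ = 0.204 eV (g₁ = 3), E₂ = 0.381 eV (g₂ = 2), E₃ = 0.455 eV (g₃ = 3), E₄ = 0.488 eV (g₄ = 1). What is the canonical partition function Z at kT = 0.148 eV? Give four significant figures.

Eᵢ/kT = 0, 1.37838, 2.57432, 3.07432, 3.29730.
Z = Σ gᵢe^(−Eᵢ/kT) = 2·e^(−0) + 3·e^(−1.37838) + 2·e^(−2.57432) + 3·e^(−3.07432) + 1·e^(−3.29730) = 2.00000 + 0.755959 + 0.152411 + 0.138663 + 0.0369829 = 3.08402.

Z = 3.084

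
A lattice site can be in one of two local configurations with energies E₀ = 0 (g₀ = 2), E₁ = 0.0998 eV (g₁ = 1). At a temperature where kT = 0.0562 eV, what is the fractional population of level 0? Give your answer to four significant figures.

0.9219

Eᵢ/kT = 0, 1.77580.
Z = Σ gᵢe^(−Eᵢ/kT) = 2·e^(−0) + 1·e^(−1.77580) = 2.00000 + 0.169348 = 2.16935.
P₀ = g₀ e^(−E₀/kT) / Z = 2.00000/2.16935 = 0.9219.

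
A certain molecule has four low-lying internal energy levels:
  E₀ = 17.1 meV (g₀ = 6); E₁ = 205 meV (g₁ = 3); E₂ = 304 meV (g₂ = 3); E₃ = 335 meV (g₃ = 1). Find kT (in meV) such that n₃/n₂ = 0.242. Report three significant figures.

n₃/n₂ = (g₃/g₂) exp[−(E₃−E₂)/kT] = 0.242.
⇒ (E₃−E₂)/kT = ln((1/3)/0.242) = ln(1.3774) = 0.32020.
kT = 31 meV / 0.32020 = 96.8 meV.

96.8 meV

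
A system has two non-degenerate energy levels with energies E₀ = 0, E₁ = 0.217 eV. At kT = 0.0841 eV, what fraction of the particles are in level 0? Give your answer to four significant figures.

Eᵢ/kT = 0, 2.58026.
Z = Σ e^(−Eᵢ/kT) = e^(−0) + e^(−2.58026) = 1.00000 + 0.0757543 = 1.07575.
P₀ = e^(−E₀/kT) / Z = 1.00000/1.07575 = 0.9296.

0.9296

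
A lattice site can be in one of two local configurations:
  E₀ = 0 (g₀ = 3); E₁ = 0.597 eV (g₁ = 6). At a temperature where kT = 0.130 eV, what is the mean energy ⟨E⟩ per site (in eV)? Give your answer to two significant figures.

0.012 eV

Eᵢ/kT = 0, 4.592.
Z = Σ gᵢe^(−Eᵢ/kT) = 3·e^(−0) + 6·e^(−4.592) = 3.000 + 0.06080 = 3.061.
⟨E⟩ = Σ Eᵢ gᵢe^(−Eᵢ/kT) / Z = (0·3.000 + 0.597·0.06080) / 3.061 = 0.012 eV.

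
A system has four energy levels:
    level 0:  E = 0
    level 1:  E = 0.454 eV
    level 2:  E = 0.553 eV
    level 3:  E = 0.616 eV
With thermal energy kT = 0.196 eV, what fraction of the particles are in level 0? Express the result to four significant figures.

Eᵢ/kT = 0, 2.31633, 2.82143, 3.14286.
Z = Σ e^(−Eᵢ/kT) = e^(−0) + e^(−2.31633) + e^(−2.82143) + e^(−3.14286) = 1.00000 + 0.0986349 + 0.0595208 + 0.0431592 = 1.20131.
P₀ = e^(−E₀/kT) / Z = 1.00000/1.20131 = 0.8324.

0.8324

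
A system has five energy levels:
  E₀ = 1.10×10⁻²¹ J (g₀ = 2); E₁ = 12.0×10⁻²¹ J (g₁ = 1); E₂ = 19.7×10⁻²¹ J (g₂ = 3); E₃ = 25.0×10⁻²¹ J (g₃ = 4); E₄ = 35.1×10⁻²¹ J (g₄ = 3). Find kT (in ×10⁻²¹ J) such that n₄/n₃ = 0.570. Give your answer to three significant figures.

n₄/n₃ = (g₄/g₃) exp[−(E₄−E₃)/kT] = 0.570.
⇒ (E₄−E₃)/kT = ln((3/4)/0.570) = ln(1.3158) = 0.27444.
kT = 10.1 ×10⁻²¹ J / 0.27444 = 36.8 ×10⁻²¹ J.

36.8 ×10⁻²¹ J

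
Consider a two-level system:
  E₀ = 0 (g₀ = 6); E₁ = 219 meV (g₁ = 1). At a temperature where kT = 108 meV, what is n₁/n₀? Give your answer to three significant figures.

n₁/n₀ = (g₁/g₀) exp[−(E₁−E₀)/kT] = (1/6) × exp(−(219 meV)/(108 meV)) = (1/6) × exp(-2.0278) = 0.0219.

0.0219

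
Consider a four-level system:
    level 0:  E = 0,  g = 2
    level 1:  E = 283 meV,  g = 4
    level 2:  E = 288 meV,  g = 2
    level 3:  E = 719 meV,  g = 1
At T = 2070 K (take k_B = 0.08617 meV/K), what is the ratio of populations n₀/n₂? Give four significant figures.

5.026

k_BT = 0.08617 × 2070 K = 178.372 meV.
n₀/n₂ = (g₀/g₂) exp[−(E₀−E₂)/kT] = (2/2) × exp(−(-288 meV)/(178.372 meV)) = (2/2) × exp(1.61460) = 5.026.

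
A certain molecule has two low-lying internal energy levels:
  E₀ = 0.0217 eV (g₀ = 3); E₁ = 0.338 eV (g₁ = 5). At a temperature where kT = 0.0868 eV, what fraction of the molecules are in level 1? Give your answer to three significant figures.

0.0418

Eᵢ/kT = 0.25000, 3.8940.
Z = Σ gᵢe^(−Eᵢ/kT) = 3·e^(−0.25000) + 5·e^(−3.8940) = 2.3364 + 0.10182 = 2.4382.
P₁ = g₁ e^(−E₁/kT) / Z = 0.10182/2.4382 = 0.0418.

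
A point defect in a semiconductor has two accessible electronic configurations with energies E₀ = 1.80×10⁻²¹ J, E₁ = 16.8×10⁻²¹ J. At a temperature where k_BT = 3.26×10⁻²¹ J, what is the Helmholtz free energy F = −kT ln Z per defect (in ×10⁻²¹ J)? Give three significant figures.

Eᵢ/kT = 0.55215, 5.1534.
Z = Σ e^(−Eᵢ/kT) = e^(−0.55215) + e^(−5.1534) = 0.57571 + 0.0057797 = 0.58149.
F = −kT ln Z = −3.26 × ln(0.58149) = −3.26 × -0.54216 = 1.77 ×10⁻²¹ J.

1.77 ×10⁻²¹ J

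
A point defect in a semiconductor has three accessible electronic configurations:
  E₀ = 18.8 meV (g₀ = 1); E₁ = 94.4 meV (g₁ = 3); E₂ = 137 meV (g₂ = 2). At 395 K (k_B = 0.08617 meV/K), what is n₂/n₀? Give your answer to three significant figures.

0.0621

k_BT = 0.08617 × 395 K = 34.037 meV.
n₂/n₀ = (g₂/g₀) exp[−(E₂−E₀)/kT] = (2/1) × exp(−(118.2 meV)/(34.037 meV)) = (2/1) × exp(-3.4727) = 0.0621.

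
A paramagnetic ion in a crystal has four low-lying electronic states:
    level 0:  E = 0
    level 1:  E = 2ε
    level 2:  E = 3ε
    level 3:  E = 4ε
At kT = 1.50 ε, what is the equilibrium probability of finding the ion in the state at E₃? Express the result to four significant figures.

0.04732

Eᵢ/kT = 0, 1.33333, 2.00000, 2.66667.
Z = Σ e^(−Eᵢ/kT) = e^(−0) + e^(−1.33333) + e^(−2.00000) + e^(−2.66667) = 1.00000 + 0.263598 + 0.135335 + 0.0694832 = 1.46842.
P₃ = e^(−E₃/kT) / Z = 0.0694832/1.46842 = 0.04732.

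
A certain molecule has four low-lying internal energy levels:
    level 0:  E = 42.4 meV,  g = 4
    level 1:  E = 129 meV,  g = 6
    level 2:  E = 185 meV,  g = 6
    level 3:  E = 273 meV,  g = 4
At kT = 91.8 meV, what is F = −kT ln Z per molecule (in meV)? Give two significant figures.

-150 meV

Eᵢ/kT = 0.4619, 1.405, 2.015, 2.974.
Z = Σ gᵢe^(−Eᵢ/kT) = 4·e^(−0.4619) + 6·e^(−1.405) + 6·e^(−2.015) + 4·e^(−2.974) = 2.520 + 1.472 + 0.7999 + 0.2044 = 4.996.
F = −kT ln Z = −91.8 × ln(4.996) = −91.8 × 1.609 = -150 meV.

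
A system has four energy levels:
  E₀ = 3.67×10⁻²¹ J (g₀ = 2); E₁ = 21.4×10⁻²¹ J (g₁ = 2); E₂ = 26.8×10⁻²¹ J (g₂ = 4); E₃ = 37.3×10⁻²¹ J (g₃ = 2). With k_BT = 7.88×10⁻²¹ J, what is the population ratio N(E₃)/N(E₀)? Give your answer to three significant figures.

0.0140

n₃/n₀ = (g₃/g₀) exp[−(E₃−E₀)/kT] = (2/2) × exp(−(33.63 ×10⁻²¹ J)/(7.88 ×10⁻²¹ J)) = (2/2) × exp(-4.2678) = 0.0140.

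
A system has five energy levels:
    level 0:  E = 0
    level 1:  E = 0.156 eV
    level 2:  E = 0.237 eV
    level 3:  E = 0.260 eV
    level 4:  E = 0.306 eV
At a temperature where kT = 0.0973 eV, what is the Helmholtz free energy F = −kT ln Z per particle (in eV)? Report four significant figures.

-0.03280 eV

Eᵢ/kT = 0, 1.60329, 2.43577, 2.67215, 3.14491.
Z = Σ e^(−Eᵢ/kT) = e^(−0) + e^(−1.60329) + e^(−2.43577) + e^(−2.67215) + e^(−3.14491) = 1.00000 + 0.201233 + 0.0875303 + 0.0691035 + 0.0430708 = 1.40094.
F = −kT ln Z = −0.0973 × ln(1.40094) = −0.0973 × 0.337143 = -0.03280 eV.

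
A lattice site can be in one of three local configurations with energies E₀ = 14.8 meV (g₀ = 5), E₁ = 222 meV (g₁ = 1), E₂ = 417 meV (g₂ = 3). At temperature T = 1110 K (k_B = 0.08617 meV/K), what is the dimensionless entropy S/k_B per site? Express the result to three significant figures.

1.73

k_BT = 0.08617 × 1110 K = 95.649 meV.
Eᵢ/kT = 0.15473, 2.3210, 4.3597.
Z = Σ gᵢe^(−Eᵢ/kT) = 5·e^(−0.15473) + 1·e^(−2.3210) + 3·e^(−4.3597) = 4.2832 + 0.098175 + 0.038347 = 4.4197.
⟨E⟩ = Σ EᵢPᵢ = 22.892 meV.
S/k_B = ln Z + ⟨E⟩/kT = ln(4.4197) + 22.892/95.649 = 1.4861 + 0.23933 = 1.73.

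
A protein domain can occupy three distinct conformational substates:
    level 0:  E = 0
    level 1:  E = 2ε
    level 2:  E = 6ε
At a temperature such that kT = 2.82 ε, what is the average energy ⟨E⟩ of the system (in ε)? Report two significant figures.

Eᵢ/kT = 0, 0.7092, 2.128.
Z = Σ e^(−Eᵢ/kT) = e^(−0) + e^(−0.7092) + e^(−2.128) = 1.000 + 0.4920 + 0.1191 = 1.611.
⟨E⟩ = Σ Eᵢ e^(−Eᵢ/kT) / Z = (0·1.000 + 2·0.4920 + 6·0.1191) / 1.611 = 1.1 ε.

1.1 ε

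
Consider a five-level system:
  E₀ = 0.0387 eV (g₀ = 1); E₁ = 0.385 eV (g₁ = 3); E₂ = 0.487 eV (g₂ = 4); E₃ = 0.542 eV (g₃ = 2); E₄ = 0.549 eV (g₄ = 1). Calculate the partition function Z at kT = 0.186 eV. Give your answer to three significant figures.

Z = 1.64

Eᵢ/kT = 0.20806, 2.0699, 2.6183, 2.9140, 2.9516.
Z = Σ gᵢe^(−Eᵢ/kT) = 1·e^(−0.20806) + 3·e^(−2.0699) + 4·e^(−2.6183) + 2·e^(−2.9140) + 1·e^(−2.9516) = 0.81216 + 0.37860 + 0.29171 + 0.10852 + 0.052256 = 1.6432.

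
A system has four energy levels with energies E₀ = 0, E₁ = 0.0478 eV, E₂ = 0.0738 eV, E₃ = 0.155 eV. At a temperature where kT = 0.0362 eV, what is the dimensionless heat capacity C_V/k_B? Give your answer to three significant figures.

Eᵢ/kT = 0, 1.3204, 2.0387, 4.2818.
Z = Σ e^(−Eᵢ/kT) = e^(−0) + e^(−1.3204) + e^(−2.0387) + e^(−4.2818) = 1.0000 + 0.26703 + 0.13020 + 0.013818 = 1.4110.
⟨E⟩ = 0.017374 eV, ⟨E²⟩ = 0.0011703 eV².
C_V/k_B = (⟨E²⟩ − ⟨E⟩²)/(kT)² = (0.0011703 − 0.00030186)/0.0013104 = 0.663.

0.663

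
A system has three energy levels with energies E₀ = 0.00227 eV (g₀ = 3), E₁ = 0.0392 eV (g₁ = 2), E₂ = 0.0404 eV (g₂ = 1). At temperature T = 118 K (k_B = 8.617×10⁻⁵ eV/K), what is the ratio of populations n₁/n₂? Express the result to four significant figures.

k_BT = 8.617×10⁻⁵ × 118 K = 0.0101681 eV.
n₁/n₂ = (g₁/g₂) exp[−(E₁−E₂)/kT] = (2/1) × exp(−(-0.0012 eV)/(0.0101681 eV)) = (2/1) × exp(0.118016) = 2.251.

2.251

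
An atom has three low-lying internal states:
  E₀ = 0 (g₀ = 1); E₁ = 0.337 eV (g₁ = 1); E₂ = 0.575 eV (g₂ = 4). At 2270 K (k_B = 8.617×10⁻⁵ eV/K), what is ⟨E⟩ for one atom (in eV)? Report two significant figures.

k_BT = 8.617×10⁻⁵ × 2270 K = 0.1956 eV.
Eᵢ/kT = 0, 1.723, 2.940.
Z = Σ gᵢe^(−Eᵢ/kT) = 1·e^(−0) + 1·e^(−1.723) + 4·e^(−2.940) = 1.000 + 0.1785 + 0.2115 = 1.390.
⟨E⟩ = Σ Eᵢ gᵢe^(−Eᵢ/kT) / Z = (0·1.000 + 0.337·0.1785 + 0.575·0.2115) / 1.390 = 0.13 eV.

0.13 eV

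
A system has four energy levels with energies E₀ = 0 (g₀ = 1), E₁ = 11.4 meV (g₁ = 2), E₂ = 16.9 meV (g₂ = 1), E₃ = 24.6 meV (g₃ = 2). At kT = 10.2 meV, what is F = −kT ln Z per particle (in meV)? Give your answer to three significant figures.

-7.19 meV

Eᵢ/kT = 0, 1.1176, 1.6569, 2.4118.
Z = Σ gᵢe^(−Eᵢ/kT) = 1·e^(−0) + 2·e^(−1.1176) + 1·e^(−1.6569) + 2·e^(−2.4118) = 1.0000 + 0.65413 + 0.19073 + 0.17931 = 2.0242.
F = −kT ln Z = −10.2 × ln(2.0242) = −10.2 × 0.70517 = -7.19 meV.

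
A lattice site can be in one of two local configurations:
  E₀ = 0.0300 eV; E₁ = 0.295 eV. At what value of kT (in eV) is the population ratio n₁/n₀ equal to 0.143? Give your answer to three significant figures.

n₁/n₀ = exp[−(E₁−E₀)/kT] = 0.143.
⇒ (E₁−E₀)/kT = ln(1/0.143) = ln(6.9930) = 1.9449.
kT = 0.2650 eV / 1.9449 = 0.136 eV.

0.136 eV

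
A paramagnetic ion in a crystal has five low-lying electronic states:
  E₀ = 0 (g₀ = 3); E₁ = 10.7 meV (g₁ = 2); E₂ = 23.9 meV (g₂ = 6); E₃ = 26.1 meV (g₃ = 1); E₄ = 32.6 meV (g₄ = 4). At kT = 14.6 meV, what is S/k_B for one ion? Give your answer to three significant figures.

2.42

Eᵢ/kT = 0, 0.73288, 1.6370, 1.7877, 2.2329.
Z = Σ gᵢe^(−Eᵢ/kT) = 3·e^(−0) + 2·e^(−0.73288) + 6·e^(−1.6370) + 1·e^(−1.7877) + 4·e^(−2.2329) = 3.0000 + 0.96105 + 1.1674 + 0.16734 + 0.42887 = 5.7247.
⟨E⟩ = Σ EᵢPᵢ = 9.8752 meV.
S/k_B = ln Z + ⟨E⟩/kT = ln(5.7247) + 9.8752/14.6 = 1.7448 + 0.67638 = 2.42.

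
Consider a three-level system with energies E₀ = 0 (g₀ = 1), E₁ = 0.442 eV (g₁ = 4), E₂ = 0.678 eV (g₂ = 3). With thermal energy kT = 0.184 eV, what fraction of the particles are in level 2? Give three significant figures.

0.0524

Eᵢ/kT = 0, 2.4022, 3.6848.
Z = Σ gᵢe^(−Eᵢ/kT) = 1·e^(−0) + 4·e^(−2.4022) + 3·e^(−3.6848) = 1.0000 + 0.36207 + 0.075307 = 1.4374.
P₂ = g₂ e^(−E₂/kT) / Z = 0.075307/1.4374 = 0.0524.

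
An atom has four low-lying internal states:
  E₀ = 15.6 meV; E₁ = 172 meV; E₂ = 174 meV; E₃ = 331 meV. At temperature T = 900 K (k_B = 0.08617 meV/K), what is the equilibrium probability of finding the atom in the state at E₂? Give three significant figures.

k_BT = 0.08617 × 900 K = 77.553 meV.
Eᵢ/kT = 0.20115, 2.2178, 2.2436, 4.2680.
Z = Σ e^(−Eᵢ/kT) = e^(−0.20115) + e^(−2.2178) + e^(−2.2436) + e^(−4.2680) = 0.81779 + 0.10885 + 0.10608 + 0.014010 = 1.0467.
P₂ = e^(−E₂/kT) / Z = 0.10608/1.0467 = 0.101.

0.101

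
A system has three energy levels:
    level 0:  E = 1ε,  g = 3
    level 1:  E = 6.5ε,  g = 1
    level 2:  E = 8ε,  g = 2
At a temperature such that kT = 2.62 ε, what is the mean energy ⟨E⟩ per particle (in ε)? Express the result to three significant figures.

Eᵢ/kT = 0.38168, 2.4809, 3.0534.
Z = Σ gᵢe^(−Eᵢ/kT) = 3·e^(−0.38168) + 1·e^(−2.4809) + 2·e^(−3.0534) = 2.0481 + 0.083668 + 0.094396 = 2.2262.
⟨E⟩ = Σ Eᵢ gᵢe^(−Eᵢ/kT) / Z = (1·2.0481 + 6.5·0.083668 + 8·0.094396) / 2.2262 = 1.50 ε.

1.50 ε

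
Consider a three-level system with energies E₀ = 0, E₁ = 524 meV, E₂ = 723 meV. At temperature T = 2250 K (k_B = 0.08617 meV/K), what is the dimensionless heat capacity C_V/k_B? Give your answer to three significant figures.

k_BT = 0.08617 × 2250 K = 193.88 meV.
Eᵢ/kT = 0, 2.7027, 3.7291.
Z = Σ e^(−Eᵢ/kT) = e^(−0) + e^(−2.7027) + e^(−3.7291) = 1.0000 + 0.067024 + 0.024014 = 1.0910.
⟨E⟩ = 48.105 meV, ⟨E²⟩ = 28374 meV².
C_V/k_B = (⟨E²⟩ − ⟨E⟩²)/(kT)² = (28374 − 2314.1)/37589 = 0.693.

0.693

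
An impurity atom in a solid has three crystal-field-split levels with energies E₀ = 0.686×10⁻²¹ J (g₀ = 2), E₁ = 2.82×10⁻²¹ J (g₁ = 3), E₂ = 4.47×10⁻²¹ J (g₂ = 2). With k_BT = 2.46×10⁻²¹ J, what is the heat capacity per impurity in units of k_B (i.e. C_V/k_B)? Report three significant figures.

Eᵢ/kT = 0.27886, 1.1463, 1.8171.
Z = Σ gᵢe^(−Eᵢ/kT) = 2·e^(−0.27886) + 3·e^(−1.1463) + 2·e^(−1.8171) = 1.5133 + 0.95343 + 0.32499 = 2.7917.
⟨E⟩ = 1.8553, ⟨E²⟩ = 5.2971.
C_V/k_B = (⟨E²⟩ − ⟨E⟩²)/(kT)² = (5.2971 − 3.4421)/6.0516 = 0.307.

0.307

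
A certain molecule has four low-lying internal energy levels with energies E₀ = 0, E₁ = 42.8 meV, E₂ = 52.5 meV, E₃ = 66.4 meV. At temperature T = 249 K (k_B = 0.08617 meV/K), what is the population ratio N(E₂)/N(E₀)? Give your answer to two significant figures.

0.087

k_BT = 0.08617 × 249 K = 21.46 meV.
n₂/n₀ = exp[−(E₂−E₀)/kT] = exp(−(52.5 meV)/(21.46 meV)) = exp(-2.446) = 0.087.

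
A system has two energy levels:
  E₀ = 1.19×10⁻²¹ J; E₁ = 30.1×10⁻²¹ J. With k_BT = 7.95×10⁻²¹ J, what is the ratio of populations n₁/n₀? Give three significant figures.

0.0263

n₁/n₀ = exp[−(E₁−E₀)/kT] = exp(−(28.91 ×10⁻²¹ J)/(7.95 ×10⁻²¹ J)) = exp(-3.6365) = 0.0263.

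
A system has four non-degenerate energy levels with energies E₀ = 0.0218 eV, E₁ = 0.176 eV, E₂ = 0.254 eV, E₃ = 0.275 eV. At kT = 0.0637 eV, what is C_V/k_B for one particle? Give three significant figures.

Eᵢ/kT = 0.34223, 2.7630, 3.9874, 4.3171.
Z = Σ e^(−Eᵢ/kT) = e^(−0.34223) + e^(−2.7630) + e^(−3.9874) + e^(−4.3171) = 0.71018 + 0.063102 + 0.018548 + 0.013339 = 0.80517.
⟨E⟩ = 0.043428 eV, ⟨E²⟩ = 0.0055858 eV².
C_V/k_B = (⟨E²⟩ − ⟨E⟩²)/(kT)² = (0.0055858 − 0.0018860)/0.0040577 = 0.912.

0.912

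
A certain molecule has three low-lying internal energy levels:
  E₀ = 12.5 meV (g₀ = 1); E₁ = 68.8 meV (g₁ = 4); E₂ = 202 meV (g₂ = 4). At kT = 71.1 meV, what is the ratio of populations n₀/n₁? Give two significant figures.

n₀/n₁ = (g₀/g₁) exp[−(E₀−E₁)/kT] = (1/4) × exp(−(-56.3 meV)/(71.1 meV)) = (1/4) × exp(0.7918) = 0.55.

0.55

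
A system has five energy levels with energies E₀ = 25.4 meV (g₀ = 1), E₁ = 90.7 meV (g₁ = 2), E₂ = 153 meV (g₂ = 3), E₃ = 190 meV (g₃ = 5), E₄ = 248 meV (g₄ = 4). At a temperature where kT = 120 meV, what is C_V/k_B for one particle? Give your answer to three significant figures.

0.361

Eᵢ/kT = 0.21167, 0.75583, 1.2750, 1.5833, 2.0667.
Z = Σ gᵢe^(−Eᵢ/kT) = 1·e^(−0.21167) + 2·e^(−0.75583) + 3·e^(−1.2750) + 5·e^(−1.5833) + 4·e^(−2.0667) = 0.80923 + 0.93924 + 0.83829 + 1.0265 + 0.50641 = 4.1197.
⟨E⟩ = 134.63 meV, ⟨E²⟩ = 23321 meV².
C_V/k_B = (⟨E²⟩ − ⟨E⟩²)/(kT)² = (23321 − 18125)/14400 = 0.361.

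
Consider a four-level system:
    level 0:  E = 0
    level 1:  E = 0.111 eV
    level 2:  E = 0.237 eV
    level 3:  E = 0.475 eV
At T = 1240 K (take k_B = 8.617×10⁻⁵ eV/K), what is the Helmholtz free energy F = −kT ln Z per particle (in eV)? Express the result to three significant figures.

-0.0415 eV

k_BT = 8.617×10⁻⁵ × 1240 K = 0.10685 eV.
Eᵢ/kT = 0, 1.0388, 2.2181, 4.4455.
Z = Σ e^(−Eᵢ/kT) = e^(−0) + e^(−1.0388) + e^(−2.2181) + e^(−4.4455) = 1.0000 + 0.35388 + 0.10882 + 0.011731 = 1.4744.
F = −kT ln Z = −0.10685 × ln(1.4744) = −0.10685 × 0.38825 = -0.0415 eV.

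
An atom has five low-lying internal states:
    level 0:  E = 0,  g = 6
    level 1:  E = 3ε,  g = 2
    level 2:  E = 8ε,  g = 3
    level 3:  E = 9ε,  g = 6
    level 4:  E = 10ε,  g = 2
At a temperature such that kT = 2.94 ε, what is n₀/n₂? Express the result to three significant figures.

n₀/n₂ = (g₀/g₂) exp[−(E₀−E₂)/kT] = (6/3) × exp(−(-8ε)/(2.94ε)) = (6/3) × exp(2.7211) = 30.4.

30.4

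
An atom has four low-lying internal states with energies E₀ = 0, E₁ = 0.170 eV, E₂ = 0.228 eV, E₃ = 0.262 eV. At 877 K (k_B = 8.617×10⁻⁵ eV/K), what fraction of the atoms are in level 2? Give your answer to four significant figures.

k_BT = 8.617×10⁻⁵ × 877 K = 0.0755711 eV.
Eᵢ/kT = 0, 2.24954, 3.01703, 3.46693.
Z = Σ e^(−Eᵢ/kT) = e^(−0) + e^(−2.24954) + e^(−3.01703) + e^(−3.46693) = 1.00000 + 0.105448 + 0.0489464 + 0.0312127 = 1.18561.
P₂ = e^(−E₂/kT) / Z = 0.0489464/1.18561 = 0.04128.

0.04128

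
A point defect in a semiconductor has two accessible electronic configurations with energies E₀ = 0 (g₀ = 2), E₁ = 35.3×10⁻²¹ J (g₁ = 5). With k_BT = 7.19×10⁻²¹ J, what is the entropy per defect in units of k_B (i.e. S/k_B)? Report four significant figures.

Eᵢ/kT = 0, 4.90960.
Z = Σ gᵢe^(−Eᵢ/kT) = 2·e^(−0) + 5·e^(−4.90960) = 2.00000 + 0.0368772 = 2.03688.
⟨E⟩ = Σ EᵢPᵢ = 0.639098 ×10⁻²¹ J.
S/k_B = ln Z + ⟨E⟩/kT = ln(2.03688) + 0.639098/7.19 = 0.711419 + 0.0888871 = 0.8003.

0.8003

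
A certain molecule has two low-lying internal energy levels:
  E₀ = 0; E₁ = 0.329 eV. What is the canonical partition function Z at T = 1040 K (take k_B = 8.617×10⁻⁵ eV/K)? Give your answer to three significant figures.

k_BT = 8.617×10⁻⁵ × 1040 K = 0.089617 eV.
Eᵢ/kT = 0, 3.6712.
Z = Σ e^(−Eᵢ/kT) = e^(−0) + e^(−3.6712) = 1.0000 + 0.025446 = 1.0254.

Z = 1.03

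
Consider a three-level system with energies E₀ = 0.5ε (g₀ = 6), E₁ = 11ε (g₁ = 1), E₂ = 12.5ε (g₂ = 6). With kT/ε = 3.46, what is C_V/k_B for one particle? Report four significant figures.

Eᵢ/kT = 0.144509, 3.17919, 3.61272.
Z = Σ gᵢe^(−Eᵢ/kT) = 6·e^(−0.144509) + 1·e^(−3.17919) + 6·e^(−3.61272) = 5.19268 + 0.0416194 + 0.161870 = 5.39617.
⟨E⟩ = 0.940950 ε, ⟨E²⟩ = 5.86088 ε².
C_V/k_B = (⟨E²⟩ − ⟨E⟩²)/(kT)² = (5.86088 − 0.885387)/11.9716 = 0.4156.

0.4156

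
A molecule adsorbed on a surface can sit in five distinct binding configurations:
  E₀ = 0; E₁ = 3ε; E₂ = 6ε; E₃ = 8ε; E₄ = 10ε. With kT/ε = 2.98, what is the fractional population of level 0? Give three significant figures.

0.624

Eᵢ/kT = 0, 1.0067, 2.0134, 2.6846, 3.3557.
Z = Σ e^(−Eᵢ/kT) = e^(−0) + e^(−1.0067) + e^(−2.0134) + e^(−2.6846) + e^(−3.3557) = 1.0000 + 0.36542 + 0.13353 + 0.068248 + 0.034885 = 1.6021.
P₀ = e^(−E₀/kT) / Z = 1.0000/1.6021 = 0.624.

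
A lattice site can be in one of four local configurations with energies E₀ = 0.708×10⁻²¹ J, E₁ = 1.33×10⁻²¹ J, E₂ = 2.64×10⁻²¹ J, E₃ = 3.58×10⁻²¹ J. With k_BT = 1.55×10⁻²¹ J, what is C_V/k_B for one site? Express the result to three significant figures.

0.329

Eᵢ/kT = 0.45677, 0.85806, 1.7032, 2.3097.
Z = Σ e^(−Eᵢ/kT) = e^(−0.45677) + e^(−0.85806) + e^(−1.7032) + e^(−2.3097) = 0.63333 + 0.42398 + 0.18210 + 0.099291 = 1.3387.
⟨E⟩ = 1.3808, ⟨E²⟩ = 2.6960.
C_V/k_B = (⟨E²⟩ − ⟨E⟩²)/(kT)² = (2.6960 − 1.9066)/2.4025 = 0.329.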